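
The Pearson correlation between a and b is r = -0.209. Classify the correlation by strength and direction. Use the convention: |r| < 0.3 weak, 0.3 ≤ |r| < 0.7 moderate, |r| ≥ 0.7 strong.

r = -0.209 < 0 so the relationship is negative.
|r| = 0.209, which falls in the weak range.

weak negative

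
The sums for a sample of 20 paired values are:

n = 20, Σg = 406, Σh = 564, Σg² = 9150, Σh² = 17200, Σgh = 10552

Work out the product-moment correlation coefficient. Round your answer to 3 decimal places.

-0.827

r = (nΣgh − ΣgΣh) / √[(nΣg² − (Σg)²)(nΣh² − (Σh)²)]
Numerator: 20×10552 − 406×564 = -17944
Denominator: √[(183000 − 164836)(344000 − 318096)] = √[18164 × 25904] = 21691.4789
r = -17944 / 21691.4789 ≈ -0.827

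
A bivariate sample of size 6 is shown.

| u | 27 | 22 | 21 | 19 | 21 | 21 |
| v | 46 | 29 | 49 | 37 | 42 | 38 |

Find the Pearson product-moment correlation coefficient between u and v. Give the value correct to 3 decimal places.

n = 6, Σu = 131, Σv = 241, Σu² = 2897, Σv² = 9935, Σuv = 5292
nΣuv − ΣuΣv = 31752 − 31571 = 181
nΣu² − (Σu)² = 17382 − 17161 = 221; nΣv² − (Σv)² = 59610 − 58081 = 1529
r = 181 / √(221 × 1529) = 181 / 581.2994 ≈ 0.311

0.311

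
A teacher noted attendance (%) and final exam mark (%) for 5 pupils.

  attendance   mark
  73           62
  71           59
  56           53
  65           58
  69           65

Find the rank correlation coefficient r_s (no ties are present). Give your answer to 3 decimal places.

0.700

Rank attendance: 5, 4, 1, 2, 3
Rank mark: 4, 3, 1, 2, 5
d = rank(attendance) − rank(mark): 1, 1, 0, 0, -2; Σd² = 6
ρ = 1 − 6Σd² / [n(n²−1)] = 1 − 6×6 / (5×24) = 1 − 36/120 ≈ 0.700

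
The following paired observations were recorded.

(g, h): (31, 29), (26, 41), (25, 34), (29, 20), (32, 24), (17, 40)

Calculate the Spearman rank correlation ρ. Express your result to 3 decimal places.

-0.657

Rank g: 5, 3, 2, 4, 6, 1
Rank h: 3, 6, 4, 1, 2, 5
d = rank(g) − rank(h): 2, -3, -2, 3, 4, -4; Σd² = 58
ρ = 1 − 6Σd² / [n(n²−1)] = 1 − 6×58 / (6×35) = 1 − 348/210 ≈ -0.657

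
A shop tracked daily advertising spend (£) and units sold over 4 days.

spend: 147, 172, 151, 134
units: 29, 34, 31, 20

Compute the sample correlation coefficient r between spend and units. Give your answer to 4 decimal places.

0.9048

n = 4, Σx = 604, Σy = 114, Σx² = 91950, Σy² = 3358, Σxy = 17472
nΣxy − ΣxΣy = 69888 − 68856 = 1032
nΣx² − (Σx)² = 367800 − 364816 = 2984; nΣy² − (Σy)² = 13432 − 12996 = 436
r = 1032 / √(2984 × 436) = 1032 / 1140.6244 ≈ 0.9048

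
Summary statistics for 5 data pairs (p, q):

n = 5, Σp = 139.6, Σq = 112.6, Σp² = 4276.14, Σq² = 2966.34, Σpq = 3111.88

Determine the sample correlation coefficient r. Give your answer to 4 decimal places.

-0.0790

r = (nΣpq − ΣpΣq) / √[(nΣp² − (Σp)²)(nΣq² − (Σq)²)]
Numerator: 5×3111.88 − 139.6×112.6 = -159.56
Denominator: √[(21380.7 − 19488.16)(14831.7 − 12678.76)] = √[1892.54 × 2152.94] = 2018.5453
r = -159.56 / 2018.5453 ≈ -0.0790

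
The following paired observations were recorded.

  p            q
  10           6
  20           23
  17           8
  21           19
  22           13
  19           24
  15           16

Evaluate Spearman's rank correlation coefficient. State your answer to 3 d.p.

Rank p: 1, 5, 3, 6, 7, 4, 2
Rank q: 1, 6, 2, 5, 3, 7, 4
d = rank(p) − rank(q): 0, -1, 1, 1, 4, -3, -2; Σd² = 32
ρ = 1 − 6Σd² / [n(n²−1)] = 1 − 6×32 / (7×48) = 1 − 192/336 ≈ 0.429

0.429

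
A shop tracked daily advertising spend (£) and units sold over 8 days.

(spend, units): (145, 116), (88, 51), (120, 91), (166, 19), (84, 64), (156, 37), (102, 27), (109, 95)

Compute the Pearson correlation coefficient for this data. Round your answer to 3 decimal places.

n = 8, Σx = 970, Σy = 500, Σx² = 124402, Σy² = 39918, Σxy = 59639
nΣxy − ΣxΣy = 477112 − 485000 = -7888
nΣx² − (Σx)² = 995216 − 940900 = 54316; nΣy² − (Σy)² = 319344 − 250000 = 69344
r = -7888 / √(54316 × 69344) = -7888 / 61371.7256 ≈ -0.129

-0.129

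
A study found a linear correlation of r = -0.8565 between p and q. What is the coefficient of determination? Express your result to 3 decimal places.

0.734

r² = (-0.8565)² = 0.734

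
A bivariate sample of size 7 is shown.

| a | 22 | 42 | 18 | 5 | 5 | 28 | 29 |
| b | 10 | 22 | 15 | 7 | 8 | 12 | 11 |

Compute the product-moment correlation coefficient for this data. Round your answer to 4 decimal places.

0.8202

n = 7, Σa = 149, Σb = 85, Σa² = 4247, Σb² = 1187, Σab = 2144
nΣab − ΣaΣb = 15008 − 12665 = 2343
nΣa² − (Σa)² = 29729 − 22201 = 7528; nΣb² − (Σb)² = 8309 − 7225 = 1084
r = 2343 / √(7528 × 1084) = 2343 / 2856.6330 ≈ 0.8202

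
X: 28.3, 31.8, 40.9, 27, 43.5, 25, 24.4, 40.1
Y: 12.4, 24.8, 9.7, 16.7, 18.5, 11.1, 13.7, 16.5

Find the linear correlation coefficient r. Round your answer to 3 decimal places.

n = 8, ΣX = 261, ΣY = 123.4, ΣX² = 8934.56, ΣY² = 2067.18, ΣXY = 4065.37
nΣXY − ΣXΣY = 32522.96 − 32207.4 = 315.56
nΣX² − (ΣX)² = 71476.48 − 68121 = 3355.48; nΣY² − (ΣY)² = 16537.44 − 15227.56 = 1309.88
r = 315.56 / √(3355.48 × 1309.88) = 315.56 / 2096.4914 ≈ 0.151

0.151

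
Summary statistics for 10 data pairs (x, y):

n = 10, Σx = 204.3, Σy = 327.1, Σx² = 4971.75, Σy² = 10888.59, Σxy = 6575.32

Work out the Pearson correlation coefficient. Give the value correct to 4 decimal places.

-0.2763

r = (nΣxy − ΣxΣy) / √[(nΣx² − (Σx)²)(nΣy² − (Σy)²)]
Numerator: 10×6575.32 − 204.3×327.1 = -1073.33
Denominator: √[(49717.5 − 41738.49)(108885.9 − 106994.41)] = √[7979.01 × 1891.49] = 3884.8703
r = -1073.33 / 3884.8703 ≈ -0.2763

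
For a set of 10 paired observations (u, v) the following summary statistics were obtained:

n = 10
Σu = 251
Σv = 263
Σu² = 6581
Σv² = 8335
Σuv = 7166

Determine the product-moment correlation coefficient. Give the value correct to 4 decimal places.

0.8947

r = (nΣuv − ΣuΣv) / √[(nΣu² − (Σu)²)(nΣv² − (Σv)²)]
Numerator: 10×7166 − 251×263 = 5647
Denominator: √[(65810 − 63001)(83350 − 69169)] = √[2809 × 14181] = 6311.4522
r = 5647 / 6311.4522 ≈ 0.8947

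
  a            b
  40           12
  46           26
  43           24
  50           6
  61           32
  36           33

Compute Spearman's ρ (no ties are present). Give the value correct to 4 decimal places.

Rank a: 2, 4, 3, 5, 6, 1
Rank b: 2, 4, 3, 1, 5, 6
d = rank(a) − rank(b): 0, 0, 0, 4, 1, -5; Σd² = 42
ρ = 1 − 6Σd² / [n(n²−1)] = 1 − 6×42 / (6×35) = 1 − 252/210 ≈ -0.2000

-0.2000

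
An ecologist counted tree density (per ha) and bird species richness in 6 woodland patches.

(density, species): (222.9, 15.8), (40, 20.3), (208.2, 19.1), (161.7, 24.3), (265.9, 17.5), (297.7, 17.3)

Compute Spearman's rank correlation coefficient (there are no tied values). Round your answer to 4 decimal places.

Rank density: 4, 1, 3, 2, 5, 6
Rank species: 1, 5, 4, 6, 3, 2
d = rank(density) − rank(species): 3, -4, -1, -4, 2, 4; Σd² = 62
ρ = 1 − 6Σd² / [n(n²−1)] = 1 − 6×62 / (6×35) = 1 − 372/210 ≈ -0.7714

-0.7714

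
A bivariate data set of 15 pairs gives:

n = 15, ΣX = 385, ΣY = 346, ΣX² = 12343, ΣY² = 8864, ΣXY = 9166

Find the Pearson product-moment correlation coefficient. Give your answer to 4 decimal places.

0.1936

r = (nΣXY − ΣXΣY) / √[(nΣX² − (ΣX)²)(nΣY² − (ΣY)²)]
Numerator: 15×9166 − 385×346 = 4280
Denominator: √[(185145 − 148225)(132960 − 119716)] = √[36920 × 13244] = 22112.6317
r = 4280 / 22112.6317 ≈ 0.1936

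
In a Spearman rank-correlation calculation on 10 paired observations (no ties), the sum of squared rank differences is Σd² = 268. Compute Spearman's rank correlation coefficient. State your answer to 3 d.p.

-0.624

ρ = 1 − 6Σd² / [n(n²−1)] = 1 − 6×268 / (10×99)
  = 1 − 1608/990 = 1 − 1.6242 ≈ -0.624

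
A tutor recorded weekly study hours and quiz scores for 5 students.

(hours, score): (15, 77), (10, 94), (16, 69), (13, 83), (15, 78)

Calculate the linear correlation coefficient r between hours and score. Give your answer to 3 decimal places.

n = 5, Σx = 69, Σy = 401, Σx² = 975, Σy² = 32499, Σxy = 5448
nΣxy − ΣxΣy = 27240 − 27669 = -429
nΣx² − (Σx)² = 4875 − 4761 = 114; nΣy² − (Σy)² = 162495 − 160801 = 1694
r = -429 / √(114 × 1694) = -429 / 439.4497 ≈ -0.976

-0.976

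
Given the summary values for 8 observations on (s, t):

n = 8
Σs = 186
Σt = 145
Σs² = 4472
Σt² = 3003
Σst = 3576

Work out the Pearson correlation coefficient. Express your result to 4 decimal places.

r = (nΣst − ΣsΣt) / √[(nΣs² − (Σs)²)(nΣt² − (Σt)²)]
Numerator: 8×3576 − 186×145 = 1638
Denominator: √[(35776 − 34596)(24024 − 21025)] = √[1180 × 2999] = 1881.1752
r = 1638 / 1881.1752 ≈ 0.8707

0.8707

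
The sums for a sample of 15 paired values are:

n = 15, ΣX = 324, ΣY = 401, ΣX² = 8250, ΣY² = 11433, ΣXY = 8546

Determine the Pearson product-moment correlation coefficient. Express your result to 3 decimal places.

r = (nΣXY − ΣXΣY) / √[(nΣX² − (ΣX)²)(nΣY² − (ΣY)²)]
Numerator: 15×8546 − 324×401 = -1734
Denominator: √[(123750 − 104976)(171495 − 160801)] = √[18774 × 10694] = 14169.3033
r = -1734 / 14169.3033 ≈ -0.122

-0.122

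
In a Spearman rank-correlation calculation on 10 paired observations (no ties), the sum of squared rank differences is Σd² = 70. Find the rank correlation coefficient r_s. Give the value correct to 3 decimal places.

0.576

ρ = 1 − 6Σd² / [n(n²−1)] = 1 − 6×70 / (10×99)
  = 1 − 420/990 = 1 − 0.4242 ≈ 0.576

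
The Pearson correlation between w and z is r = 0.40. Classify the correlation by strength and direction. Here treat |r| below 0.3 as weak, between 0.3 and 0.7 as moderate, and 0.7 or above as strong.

r = 0.40 > 0 so the relationship is positive.
|r| = 0.40, which falls in the moderate range.

moderate positive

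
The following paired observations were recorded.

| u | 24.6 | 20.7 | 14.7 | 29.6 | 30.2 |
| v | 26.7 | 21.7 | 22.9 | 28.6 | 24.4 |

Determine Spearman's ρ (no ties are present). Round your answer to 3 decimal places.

Rank u: 3, 2, 1, 4, 5
Rank v: 4, 1, 2, 5, 3
d = rank(u) − rank(v): -1, 1, -1, -1, 2; Σd² = 8
ρ = 1 − 6Σd² / [n(n²−1)] = 1 − 6×8 / (5×24) = 1 − 48/120 ≈ 0.600

0.600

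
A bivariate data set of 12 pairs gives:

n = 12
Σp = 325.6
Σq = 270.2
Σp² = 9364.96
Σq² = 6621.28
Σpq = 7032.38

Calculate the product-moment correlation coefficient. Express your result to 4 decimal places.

r = (nΣpq − ΣpΣq) / √[(nΣp² − (Σp)²)(nΣq² − (Σq)²)]
Numerator: 12×7032.38 − 325.6×270.2 = -3588.56
Denominator: √[(112379.52 − 106015.36)(79455.36 − 73008.04)] = √[6364.16 × 6447.32] = 6405.6050
r = -3588.56 / 6405.6050 ≈ -0.5602

-0.5602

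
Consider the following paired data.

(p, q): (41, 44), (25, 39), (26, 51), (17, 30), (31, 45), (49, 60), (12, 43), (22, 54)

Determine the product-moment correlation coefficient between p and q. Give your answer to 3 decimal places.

n = 8, Σp = 223, Σq = 366, Σp² = 7261, Σq² = 17348, Σpq = 10654
nΣpq − ΣpΣq = 85232 − 81618 = 3614
nΣp² − (Σp)² = 58088 − 49729 = 8359; nΣq² − (Σq)² = 138784 − 133956 = 4828
r = 3614 / √(8359 × 4828) = 3614 / 6352.7358 ≈ 0.569

0.569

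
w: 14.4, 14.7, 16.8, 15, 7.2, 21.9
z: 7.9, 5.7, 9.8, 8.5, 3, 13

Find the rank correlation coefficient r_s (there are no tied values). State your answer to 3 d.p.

Rank w: 2, 3, 5, 4, 1, 6
Rank z: 3, 2, 5, 4, 1, 6
d = rank(w) − rank(z): -1, 1, 0, 0, 0, 0; Σd² = 2
ρ = 1 − 6Σd² / [n(n²−1)] = 1 − 6×2 / (6×35) = 1 − 12/210 ≈ 0.943

0.943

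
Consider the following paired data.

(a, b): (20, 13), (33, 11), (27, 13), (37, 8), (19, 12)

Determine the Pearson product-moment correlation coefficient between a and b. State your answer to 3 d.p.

n = 5, Σa = 136, Σb = 57, Σa² = 3948, Σb² = 667, Σab = 1498
nΣab − ΣaΣb = 7490 − 7752 = -262
nΣa² − (Σa)² = 19740 − 18496 = 1244; nΣb² − (Σb)² = 3335 − 3249 = 86
r = -262 / √(1244 × 86) = -262 / 327.0841 ≈ -0.801

-0.801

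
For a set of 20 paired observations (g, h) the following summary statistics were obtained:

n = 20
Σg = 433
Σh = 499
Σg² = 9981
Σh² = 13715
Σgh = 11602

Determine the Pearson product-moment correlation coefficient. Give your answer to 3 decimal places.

0.912

r = (nΣgh − ΣgΣh) / √[(nΣg² − (Σg)²)(nΣh² − (Σh)²)]
Numerator: 20×11602 − 433×499 = 15973
Denominator: √[(199620 − 187489)(274300 − 249001)] = √[12131 × 25299] = 17518.6235
r = 15973 / 17518.6235 ≈ 0.912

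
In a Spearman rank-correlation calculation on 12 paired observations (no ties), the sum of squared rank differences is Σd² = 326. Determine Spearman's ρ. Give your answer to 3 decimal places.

ρ = 1 − 6Σd² / [n(n²−1)] = 1 − 6×326 / (12×143)
  = 1 − 1956/1716 = 1 − 1.1399 ≈ -0.140

-0.140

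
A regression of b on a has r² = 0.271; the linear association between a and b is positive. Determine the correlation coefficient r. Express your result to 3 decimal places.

|r| = √0.271 = 0.521
The association is positive, so r = 0.521.

0.521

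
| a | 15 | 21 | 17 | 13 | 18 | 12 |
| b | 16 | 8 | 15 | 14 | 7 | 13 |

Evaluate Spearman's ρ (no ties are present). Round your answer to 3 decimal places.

Rank a: 3, 6, 4, 2, 5, 1
Rank b: 6, 2, 5, 4, 1, 3
d = rank(a) − rank(b): -3, 4, -1, -2, 4, -2; Σd² = 50
ρ = 1 − 6Σd² / [n(n²−1)] = 1 − 6×50 / (6×35) = 1 − 300/210 ≈ -0.429

-0.429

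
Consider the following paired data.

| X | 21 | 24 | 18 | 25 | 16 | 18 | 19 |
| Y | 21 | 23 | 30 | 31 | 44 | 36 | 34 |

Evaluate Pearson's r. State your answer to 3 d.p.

-0.672

n = 7, ΣX = 141, ΣY = 219, ΣX² = 2907, ΣY² = 7219, ΣXY = 4306
nΣXY − ΣXΣY = 30142 − 30879 = -737
nΣX² − (ΣX)² = 20349 − 19881 = 468; nΣY² − (ΣY)² = 50533 − 47961 = 2572
r = -737 / √(468 × 2572) = -737 / 1097.1308 ≈ -0.672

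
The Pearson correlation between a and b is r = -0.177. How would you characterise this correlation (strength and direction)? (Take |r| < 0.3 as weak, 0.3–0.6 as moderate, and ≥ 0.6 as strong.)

weak negative

r = -0.177 < 0 so the relationship is negative.
|r| = 0.177, which falls in the weak range.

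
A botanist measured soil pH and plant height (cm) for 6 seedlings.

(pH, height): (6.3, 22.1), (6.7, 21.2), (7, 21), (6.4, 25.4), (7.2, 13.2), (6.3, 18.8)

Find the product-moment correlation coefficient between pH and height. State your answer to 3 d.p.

-0.639

n = 6, Σx = 39.9, Σy = 121.7, Σx² = 266.07, Σy² = 2551.69, Σxy = 804.31
nΣxy − ΣxΣy = 4825.86 − 4855.83 = -29.97
nΣx² − (Σx)² = 1596.42 − 1592.01 = 4.41; nΣy² − (Σy)² = 15310.14 − 14810.89 = 499.25
r = -29.97 / √(4.41 × 499.25) = -29.97 / 46.9222 ≈ -0.639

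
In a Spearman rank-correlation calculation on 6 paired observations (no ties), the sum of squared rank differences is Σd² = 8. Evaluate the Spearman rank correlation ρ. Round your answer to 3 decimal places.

0.771

ρ = 1 − 6Σd² / [n(n²−1)] = 1 − 6×8 / (6×35)
  = 1 − 48/210 = 1 − 0.2286 ≈ 0.771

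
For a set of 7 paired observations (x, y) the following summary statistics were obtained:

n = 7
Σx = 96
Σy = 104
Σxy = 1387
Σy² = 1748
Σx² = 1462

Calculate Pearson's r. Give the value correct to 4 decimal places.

r = (nΣxy − ΣxΣy) / √[(nΣx² − (Σx)²)(nΣy² − (Σy)²)]
Numerator: 7×1387 − 96×104 = -275
Denominator: √[(10234 − 9216)(12236 − 10816)] = √[1018 × 1420] = 1202.3144
r = -275 / 1202.3144 ≈ -0.2287

-0.2287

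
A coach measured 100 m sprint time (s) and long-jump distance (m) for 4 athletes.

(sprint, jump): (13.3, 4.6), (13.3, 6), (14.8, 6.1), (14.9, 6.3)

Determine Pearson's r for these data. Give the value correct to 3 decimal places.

0.673

n = 4, Σx = 56.3, Σy = 23, Σx² = 794.83, Σy² = 134.06, Σxy = 325.13
nΣxy − ΣxΣy = 1300.52 − 1294.9 = 5.62
nΣx² − (Σx)² = 3179.32 − 3169.69 = 9.63; nΣy² − (Σy)² = 536.24 − 529 = 7.24
r = 5.62 / √(9.63 × 7.24) = 5.62 / 8.3499 ≈ 0.673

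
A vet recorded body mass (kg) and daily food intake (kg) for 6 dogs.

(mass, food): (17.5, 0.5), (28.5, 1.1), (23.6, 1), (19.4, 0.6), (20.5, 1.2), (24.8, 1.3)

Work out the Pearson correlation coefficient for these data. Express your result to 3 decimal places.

0.698

n = 6, Σx = 134.3, Σy = 5.7, Σx² = 3087.11, Σy² = 5.95, Σxy = 132.18
nΣxy − ΣxΣy = 793.08 − 765.51 = 27.57
nΣx² − (Σx)² = 18522.66 − 18036.49 = 486.17; nΣy² − (Σy)² = 35.7 − 32.49 = 3.21
r = 27.57 / √(486.17 × 3.21) = 27.57 / 39.5045 ≈ 0.698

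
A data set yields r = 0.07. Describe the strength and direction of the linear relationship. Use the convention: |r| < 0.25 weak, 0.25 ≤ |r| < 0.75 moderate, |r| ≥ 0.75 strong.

weak positive

r = 0.07 > 0 so the relationship is positive.
|r| = 0.07, which falls in the weak range.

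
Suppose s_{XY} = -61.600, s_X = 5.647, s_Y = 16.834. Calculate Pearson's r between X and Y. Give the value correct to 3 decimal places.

r = Cov(X,Y) / (s_X · s_Y) = -61.600 / (5.647 × 16.834)
  = -61.600 / 95.0616 ≈ -0.648

-0.648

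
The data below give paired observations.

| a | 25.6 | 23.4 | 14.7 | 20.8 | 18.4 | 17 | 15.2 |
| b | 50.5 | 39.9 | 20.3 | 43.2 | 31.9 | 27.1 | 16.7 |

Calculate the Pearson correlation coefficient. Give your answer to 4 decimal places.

0.9544

n = 7, Σa = 135.1, Σb = 229.6, Σa² = 2710.25, Σb² = 8451.5, Σab = 4724.93
nΣab − ΣaΣb = 33074.51 − 31018.96 = 2055.55
nΣa² − (Σa)² = 18971.75 − 18252.01 = 719.74; nΣb² − (Σb)² = 59160.5 − 52716.16 = 6444.34
r = 2055.55 / √(719.74 × 6444.34) = 2055.55 / 2153.6595 ≈ 0.9544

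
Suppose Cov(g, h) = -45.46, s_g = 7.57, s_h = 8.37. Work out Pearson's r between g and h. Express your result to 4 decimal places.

r = Cov(g,h) / (s_g · s_h) = -45.46 / (7.57 × 8.37)
  = -45.46 / 63.3609 ≈ -0.7175

-0.7175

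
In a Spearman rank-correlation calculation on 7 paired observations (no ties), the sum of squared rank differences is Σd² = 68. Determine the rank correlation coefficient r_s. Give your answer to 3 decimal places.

-0.214

ρ = 1 − 6Σd² / [n(n²−1)] = 1 − 6×68 / (7×48)
  = 1 − 408/336 = 1 − 1.2143 ≈ -0.214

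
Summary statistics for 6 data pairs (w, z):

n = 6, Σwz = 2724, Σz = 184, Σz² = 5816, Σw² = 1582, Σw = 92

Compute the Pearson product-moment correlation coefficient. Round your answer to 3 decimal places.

-0.565

r = (nΣwz − ΣwΣz) / √[(nΣw² − (Σw)²)(nΣz² − (Σz)²)]
Numerator: 6×2724 − 92×184 = -584
Denominator: √[(9492 − 8464)(34896 − 33856)] = √[1028 × 1040] = 1033.9826
r = -584 / 1033.9826 ≈ -0.565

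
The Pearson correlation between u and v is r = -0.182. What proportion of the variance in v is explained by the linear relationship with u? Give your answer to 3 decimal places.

0.033

r² = (-0.182)² = 0.033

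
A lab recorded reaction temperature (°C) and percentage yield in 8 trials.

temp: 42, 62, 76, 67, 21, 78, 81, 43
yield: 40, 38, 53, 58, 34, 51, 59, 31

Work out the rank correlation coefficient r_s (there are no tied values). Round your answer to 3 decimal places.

Rank temp: 2, 4, 6, 5, 1, 7, 8, 3
Rank yield: 4, 3, 6, 7, 2, 5, 8, 1
d = rank(temp) − rank(yield): -2, 1, 0, -2, -1, 2, 0, 2; Σd² = 18
ρ = 1 − 6Σd² / [n(n²−1)] = 1 − 6×18 / (8×63) = 1 − 108/504 ≈ 0.786

0.786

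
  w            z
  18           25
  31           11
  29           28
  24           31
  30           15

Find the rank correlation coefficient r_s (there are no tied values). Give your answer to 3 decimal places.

-0.700

Rank w: 1, 5, 3, 2, 4
Rank z: 3, 1, 4, 5, 2
d = rank(w) − rank(z): -2, 4, -1, -3, 2; Σd² = 34
ρ = 1 − 6Σd² / [n(n²−1)] = 1 − 6×34 / (5×24) = 1 − 204/120 ≈ -0.700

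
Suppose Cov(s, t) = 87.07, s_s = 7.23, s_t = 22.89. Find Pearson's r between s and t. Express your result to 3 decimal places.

r = Cov(s,t) / (s_s · s_t) = 87.07 / (7.23 × 22.89)
  = 87.07 / 165.4947 ≈ 0.526

0.526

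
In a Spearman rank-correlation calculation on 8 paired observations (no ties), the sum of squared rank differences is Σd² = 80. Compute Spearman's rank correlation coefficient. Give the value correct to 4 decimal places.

0.0476

ρ = 1 − 6Σd² / [n(n²−1)] = 1 − 6×80 / (8×63)
  = 1 − 480/504 = 1 − 0.95238 ≈ 0.0476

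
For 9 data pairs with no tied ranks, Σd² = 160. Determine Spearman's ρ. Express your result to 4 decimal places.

-0.3333

ρ = 1 − 6Σd² / [n(n²−1)] = 1 − 6×160 / (9×80)
  = 1 − 960/720 = 1 − 1.33333 ≈ -0.3333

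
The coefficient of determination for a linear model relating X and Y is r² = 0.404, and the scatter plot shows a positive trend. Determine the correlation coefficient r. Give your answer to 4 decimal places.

0.6356

|r| = √0.404 = 0.6356
The association is positive, so r = 0.6356.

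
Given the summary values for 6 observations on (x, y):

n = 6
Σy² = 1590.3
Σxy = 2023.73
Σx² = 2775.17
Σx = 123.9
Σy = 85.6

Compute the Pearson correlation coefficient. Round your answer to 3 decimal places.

r = (nΣxy − ΣxΣy) / √[(nΣx² − (Σx)²)(nΣy² − (Σy)²)]
Numerator: 6×2023.73 − 123.9×85.6 = 1536.54
Denominator: √[(16651.02 − 15351.21)(9541.8 − 7327.36)] = √[1299.81 × 2214.44] = 1696.5704
r = 1536.54 / 1696.5704 ≈ 0.906

0.906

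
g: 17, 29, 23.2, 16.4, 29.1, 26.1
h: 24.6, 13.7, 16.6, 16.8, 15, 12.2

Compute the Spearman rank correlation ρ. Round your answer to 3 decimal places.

Rank g: 2, 5, 3, 1, 6, 4
Rank h: 6, 2, 4, 5, 3, 1
d = rank(g) − rank(h): -4, 3, -1, -4, 3, 3; Σd² = 60
ρ = 1 − 6Σd² / [n(n²−1)] = 1 − 6×60 / (6×35) = 1 − 360/210 ≈ -0.714

-0.714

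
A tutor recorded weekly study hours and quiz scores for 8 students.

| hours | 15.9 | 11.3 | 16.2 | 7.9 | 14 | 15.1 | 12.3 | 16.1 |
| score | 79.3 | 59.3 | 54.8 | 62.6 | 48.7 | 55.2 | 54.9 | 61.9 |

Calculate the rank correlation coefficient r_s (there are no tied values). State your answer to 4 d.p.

Rank hours: 6, 2, 8, 1, 4, 5, 3, 7
Rank score: 8, 5, 2, 7, 1, 4, 3, 6
d = rank(hours) − rank(score): -2, -3, 6, -6, 3, 1, 0, 1; Σd² = 96
ρ = 1 − 6Σd² / [n(n²−1)] = 1 − 6×96 / (8×63) = 1 − 576/504 ≈ -0.1429

-0.1429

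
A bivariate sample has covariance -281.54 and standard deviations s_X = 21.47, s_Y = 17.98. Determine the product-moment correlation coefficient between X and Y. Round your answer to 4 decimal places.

r = Cov(X,Y) / (s_X · s_Y) = -281.54 / (21.47 × 17.98)
  = -281.54 / 386.0306 ≈ -0.7293

-0.7293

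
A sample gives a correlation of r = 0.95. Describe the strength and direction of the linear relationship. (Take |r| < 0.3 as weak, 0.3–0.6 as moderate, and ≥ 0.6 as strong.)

strong positive

r = 0.95 > 0 so the relationship is positive.
|r| = 0.95, which falls in the strong range.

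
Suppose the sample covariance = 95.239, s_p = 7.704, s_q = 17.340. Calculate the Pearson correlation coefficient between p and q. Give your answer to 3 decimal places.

0.713

r = Cov(p,q) / (s_p · s_q) = 95.239 / (7.704 × 17.340)
  = 95.239 / 133.5874 ≈ 0.713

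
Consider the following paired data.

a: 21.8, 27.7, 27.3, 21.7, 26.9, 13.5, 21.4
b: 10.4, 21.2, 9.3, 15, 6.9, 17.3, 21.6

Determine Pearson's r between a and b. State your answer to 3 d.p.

n = 7, Σa = 160.3, Σb = 101.7, Σa² = 3822.53, Σb² = 1682.55, Σab = 2274.75
nΣab − ΣaΣb = 15923.25 − 16302.51 = -379.26
nΣa² − (Σa)² = 26757.71 − 25696.09 = 1061.62; nΣb² − (Σb)² = 11777.85 − 10342.89 = 1434.96
r = -379.26 / √(1061.62 × 1434.96) = -379.26 / 1234.2537 ≈ -0.307

-0.307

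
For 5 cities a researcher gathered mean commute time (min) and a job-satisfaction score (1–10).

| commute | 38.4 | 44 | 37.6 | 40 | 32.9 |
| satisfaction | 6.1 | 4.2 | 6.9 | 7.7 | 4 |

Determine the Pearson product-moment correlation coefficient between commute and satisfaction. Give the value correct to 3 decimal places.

n = 5, Σx = 192.9, Σy = 28.9, Σx² = 7506.73, Σy² = 177.75, Σxy = 1118.08
nΣxy − ΣxΣy = 5590.4 − 5574.81 = 15.59
nΣx² − (Σx)² = 37533.65 − 37210.41 = 323.24; nΣy² − (Σy)² = 888.75 − 835.21 = 53.54
r = 15.59 / √(323.24 × 53.54) = 15.59 / 131.5533 ≈ 0.119

0.119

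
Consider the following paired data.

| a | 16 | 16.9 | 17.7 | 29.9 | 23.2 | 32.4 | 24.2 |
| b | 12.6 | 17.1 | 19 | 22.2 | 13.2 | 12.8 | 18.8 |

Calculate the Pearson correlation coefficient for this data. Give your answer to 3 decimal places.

n = 7, Σa = 160.3, Σb = 115.7, Σa² = 3922.55, Σb² = 1996.53, Σab = 2666.59
nΣab − ΣaΣb = 18666.13 − 18546.71 = 119.42
nΣa² − (Σa)² = 27457.85 − 25696.09 = 1761.76; nΣb² − (Σb)² = 13975.71 − 13386.49 = 589.22
r = 119.42 / √(1761.76 × 589.22) = 119.42 / 1018.8544 ≈ 0.117

0.117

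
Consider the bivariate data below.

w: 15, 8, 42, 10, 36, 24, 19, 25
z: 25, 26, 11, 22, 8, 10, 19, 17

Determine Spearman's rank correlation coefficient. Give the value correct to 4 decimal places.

-0.8571

Rank w: 3, 1, 8, 2, 7, 5, 4, 6
Rank z: 7, 8, 3, 6, 1, 2, 5, 4
d = rank(w) − rank(z): -4, -7, 5, -4, 6, 3, -1, 2; Σd² = 156
ρ = 1 − 6Σd² / [n(n²−1)] = 1 − 6×156 / (8×63) = 1 − 936/504 ≈ -0.8571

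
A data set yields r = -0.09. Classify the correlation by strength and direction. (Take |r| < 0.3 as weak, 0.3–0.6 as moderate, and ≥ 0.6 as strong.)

r = -0.09 < 0 so the relationship is negative.
|r| = 0.09, which falls in the weak range.

weak negative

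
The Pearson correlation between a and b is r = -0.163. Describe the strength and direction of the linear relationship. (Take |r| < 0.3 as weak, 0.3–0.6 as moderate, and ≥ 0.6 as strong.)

r = -0.163 < 0 so the relationship is negative.
|r| = 0.163, which falls in the weak range.

weak negative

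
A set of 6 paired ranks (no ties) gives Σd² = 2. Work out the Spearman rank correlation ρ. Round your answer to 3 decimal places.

0.943

ρ = 1 − 6Σd² / [n(n²−1)] = 1 − 6×2 / (6×35)
  = 1 − 12/210 = 1 − 0.0571 ≈ 0.943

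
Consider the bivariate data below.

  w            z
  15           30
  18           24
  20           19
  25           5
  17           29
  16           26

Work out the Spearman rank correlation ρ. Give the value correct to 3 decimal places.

-0.943

Rank w: 1, 4, 5, 6, 3, 2
Rank z: 6, 3, 2, 1, 5, 4
d = rank(w) − rank(z): -5, 1, 3, 5, -2, -2; Σd² = 68
ρ = 1 − 6Σd² / [n(n²−1)] = 1 − 6×68 / (6×35) = 1 − 408/210 ≈ -0.943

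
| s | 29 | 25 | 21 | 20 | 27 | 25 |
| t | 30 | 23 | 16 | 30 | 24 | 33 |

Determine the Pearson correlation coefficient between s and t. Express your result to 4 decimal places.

n = 6, Σs = 147, Σt = 156, Σs² = 3661, Σt² = 4250, Σst = 3854
nΣst − ΣsΣt = 23124 − 22932 = 192
nΣs² − (Σs)² = 21966 − 21609 = 357; nΣt² − (Σt)² = 25500 − 24336 = 1164
r = 192 / √(357 × 1164) = 192 / 644.6301 ≈ 0.2978

0.2978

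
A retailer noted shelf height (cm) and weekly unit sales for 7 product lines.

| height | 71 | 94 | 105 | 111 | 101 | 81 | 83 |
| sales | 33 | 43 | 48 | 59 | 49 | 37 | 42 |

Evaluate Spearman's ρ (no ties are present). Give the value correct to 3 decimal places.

Rank height: 1, 4, 6, 7, 5, 2, 3
Rank sales: 1, 4, 5, 7, 6, 2, 3
d = rank(height) − rank(sales): 0, 0, 1, 0, -1, 0, 0; Σd² = 2
ρ = 1 − 6Σd² / [n(n²−1)] = 1 − 6×2 / (7×48) = 1 − 12/336 ≈ 0.964

0.964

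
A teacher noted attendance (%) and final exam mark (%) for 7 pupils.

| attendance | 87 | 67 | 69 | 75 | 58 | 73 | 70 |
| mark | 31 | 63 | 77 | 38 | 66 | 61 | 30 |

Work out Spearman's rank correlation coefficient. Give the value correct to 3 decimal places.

-0.679

Rank attendance: 7, 2, 3, 6, 1, 5, 4
Rank mark: 2, 5, 7, 3, 6, 4, 1
d = rank(attendance) − rank(mark): 5, -3, -4, 3, -5, 1, 3; Σd² = 94
ρ = 1 − 6Σd² / [n(n²−1)] = 1 − 6×94 / (7×48) = 1 − 564/336 ≈ -0.679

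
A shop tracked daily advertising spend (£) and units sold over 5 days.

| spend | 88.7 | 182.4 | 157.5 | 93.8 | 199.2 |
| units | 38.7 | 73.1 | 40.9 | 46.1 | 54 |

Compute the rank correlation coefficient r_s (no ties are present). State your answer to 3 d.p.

Rank spend: 1, 4, 3, 2, 5
Rank units: 1, 5, 2, 3, 4
d = rank(spend) − rank(units): 0, -1, 1, -1, 1; Σd² = 4
ρ = 1 − 6Σd² / [n(n²−1)] = 1 − 6×4 / (5×24) = 1 − 24/120 ≈ 0.800

0.800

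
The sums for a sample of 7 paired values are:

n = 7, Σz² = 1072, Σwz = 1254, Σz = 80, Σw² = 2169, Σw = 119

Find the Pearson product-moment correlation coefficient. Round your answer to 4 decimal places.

-0.6985

r = (nΣwz − ΣwΣz) / √[(nΣw² − (Σw)²)(nΣz² − (Σz)²)]
Numerator: 7×1254 − 119×80 = -742
Denominator: √[(15183 − 14161)(7504 − 6400)] = √[1022 × 1104] = 1062.2090
r = -742 / 1062.2090 ≈ -0.6985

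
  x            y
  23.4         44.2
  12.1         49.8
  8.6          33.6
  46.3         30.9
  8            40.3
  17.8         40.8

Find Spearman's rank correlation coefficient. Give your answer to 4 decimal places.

-0.0857

Rank x: 5, 3, 2, 6, 1, 4
Rank y: 5, 6, 2, 1, 3, 4
d = rank(x) − rank(y): 0, -3, 0, 5, -2, 0; Σd² = 38
ρ = 1 − 6Σd² / [n(n²−1)] = 1 − 6×38 / (6×35) = 1 − 228/210 ≈ -0.0857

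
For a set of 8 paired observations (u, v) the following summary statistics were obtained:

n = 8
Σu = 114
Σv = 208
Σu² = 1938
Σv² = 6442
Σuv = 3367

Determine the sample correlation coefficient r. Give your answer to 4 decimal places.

0.7078

r = (nΣuv − ΣuΣv) / √[(nΣu² − (Σu)²)(nΣv² − (Σv)²)]
Numerator: 8×3367 − 114×208 = 3224
Denominator: √[(15504 − 12996)(51536 − 43264)] = √[2508 × 8272] = 4554.7970
r = 3224 / 4554.7970 ≈ 0.7078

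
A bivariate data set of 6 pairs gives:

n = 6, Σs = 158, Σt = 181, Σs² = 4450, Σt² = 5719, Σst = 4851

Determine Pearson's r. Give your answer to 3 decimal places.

r = (nΣst − ΣsΣt) / √[(nΣs² − (Σs)²)(nΣt² − (Σt)²)]
Numerator: 6×4851 − 158×181 = 508
Denominator: √[(26700 − 24964)(34314 − 32761)] = √[1736 × 1553] = 1641.9525
r = 508 / 1641.9525 ≈ 0.309

0.309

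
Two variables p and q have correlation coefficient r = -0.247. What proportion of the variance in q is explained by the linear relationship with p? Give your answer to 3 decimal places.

0.061

r² = (-0.247)² = 0.061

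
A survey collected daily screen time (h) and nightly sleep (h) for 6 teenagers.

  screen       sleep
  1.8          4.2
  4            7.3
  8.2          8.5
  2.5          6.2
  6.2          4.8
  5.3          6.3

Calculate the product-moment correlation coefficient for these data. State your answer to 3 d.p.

n = 6, Σx = 28, Σy = 37.3, Σx² = 159.26, Σy² = 244.35, Σxy = 185.11
nΣxy − ΣxΣy = 1110.66 − 1044.4 = 66.26
nΣx² − (Σx)² = 955.56 − 784 = 171.56; nΣy² − (Σy)² = 1466.1 − 1391.29 = 74.81
r = 66.26 / √(171.56 × 74.81) = 66.26 / 113.2890 ≈ 0.585

0.585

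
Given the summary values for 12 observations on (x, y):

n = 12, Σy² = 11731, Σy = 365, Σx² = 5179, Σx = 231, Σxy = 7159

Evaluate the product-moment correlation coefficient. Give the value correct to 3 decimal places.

r = (nΣxy − ΣxΣy) / √[(nΣx² − (Σx)²)(nΣy² − (Σy)²)]
Numerator: 12×7159 − 231×365 = 1593
Denominator: √[(62148 − 53361)(140772 − 133225)] = √[8787 × 7547] = 8143.4323
r = 1593 / 8143.4323 ≈ 0.196

0.196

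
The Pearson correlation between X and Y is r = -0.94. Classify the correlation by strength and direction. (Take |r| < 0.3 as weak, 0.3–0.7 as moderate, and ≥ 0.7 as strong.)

r = -0.94 < 0 so the relationship is negative.
|r| = 0.94, which falls in the strong range.

strong negative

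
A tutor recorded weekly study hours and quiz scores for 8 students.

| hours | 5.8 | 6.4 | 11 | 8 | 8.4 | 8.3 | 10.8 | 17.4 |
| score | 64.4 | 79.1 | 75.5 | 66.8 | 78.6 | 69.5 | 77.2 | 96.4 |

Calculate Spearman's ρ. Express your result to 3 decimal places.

0.548

Rank hours: 1, 2, 7, 3, 5, 4, 6, 8
Rank score: 1, 7, 4, 2, 6, 3, 5, 8
d = rank(hours) − rank(score): 0, -5, 3, 1, -1, 1, 1, 0; Σd² = 38
ρ = 1 − 6Σd² / [n(n²−1)] = 1 − 6×38 / (8×63) = 1 − 228/504 ≈ 0.548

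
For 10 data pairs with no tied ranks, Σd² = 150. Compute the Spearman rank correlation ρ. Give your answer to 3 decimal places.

0.091

ρ = 1 − 6Σd² / [n(n²−1)] = 1 − 6×150 / (10×99)
  = 1 − 900/990 = 1 − 0.9091 ≈ 0.091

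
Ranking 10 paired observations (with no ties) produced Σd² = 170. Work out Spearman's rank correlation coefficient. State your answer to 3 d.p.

-0.030

ρ = 1 − 6Σd² / [n(n²−1)] = 1 − 6×170 / (10×99)
  = 1 − 1020/990 = 1 − 1.0303 ≈ -0.030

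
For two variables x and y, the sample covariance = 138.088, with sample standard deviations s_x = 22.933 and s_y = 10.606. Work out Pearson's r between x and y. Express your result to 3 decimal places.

r = Cov(x,y) / (s_x · s_y) = 138.088 / (22.933 × 10.606)
  = 138.088 / 243.2274 ≈ 0.568

0.568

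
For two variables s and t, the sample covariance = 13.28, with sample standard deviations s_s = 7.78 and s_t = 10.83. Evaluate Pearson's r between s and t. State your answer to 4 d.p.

r = Cov(s,t) / (s_s · s_t) = 13.28 / (7.78 × 10.83)
  = 13.28 / 84.2574 ≈ 0.1576

0.1576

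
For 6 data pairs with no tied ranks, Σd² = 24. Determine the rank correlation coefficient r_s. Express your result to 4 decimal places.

0.3143

ρ = 1 − 6Σd² / [n(n²−1)] = 1 − 6×24 / (6×35)
  = 1 − 144/210 = 1 − 0.68571 ≈ 0.3143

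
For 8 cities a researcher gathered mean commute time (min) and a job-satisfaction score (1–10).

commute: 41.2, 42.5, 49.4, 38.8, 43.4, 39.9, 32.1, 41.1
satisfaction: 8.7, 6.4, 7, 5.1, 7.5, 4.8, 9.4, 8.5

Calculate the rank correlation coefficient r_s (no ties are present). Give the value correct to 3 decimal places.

-0.071

Rank commute: 5, 6, 8, 2, 7, 3, 1, 4
Rank satisfaction: 7, 3, 4, 2, 5, 1, 8, 6
d = rank(commute) − rank(satisfaction): -2, 3, 4, 0, 2, 2, -7, -2; Σd² = 90
ρ = 1 − 6Σd² / [n(n²−1)] = 1 − 6×90 / (8×63) = 1 − 540/504 ≈ -0.071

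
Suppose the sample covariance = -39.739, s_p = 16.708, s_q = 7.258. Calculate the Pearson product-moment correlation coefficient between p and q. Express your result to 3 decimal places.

r = Cov(p,q) / (s_p · s_q) = -39.739 / (16.708 × 7.258)
  = -39.739 / 121.2667 ≈ -0.328

-0.328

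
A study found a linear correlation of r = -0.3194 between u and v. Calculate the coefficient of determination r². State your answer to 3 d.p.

r² = (-0.3194)² = 0.102

0.102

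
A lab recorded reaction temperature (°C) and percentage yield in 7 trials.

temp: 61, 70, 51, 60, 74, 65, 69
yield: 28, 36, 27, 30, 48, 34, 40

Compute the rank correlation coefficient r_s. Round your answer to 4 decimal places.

0.9286

Rank temp: 3, 6, 1, 2, 7, 4, 5
Rank yield: 2, 5, 1, 3, 7, 4, 6
d = rank(temp) − rank(yield): 1, 1, 0, -1, 0, 0, -1; Σd² = 4
ρ = 1 − 6Σd² / [n(n²−1)] = 1 − 6×4 / (7×48) = 1 − 24/336 ≈ 0.9286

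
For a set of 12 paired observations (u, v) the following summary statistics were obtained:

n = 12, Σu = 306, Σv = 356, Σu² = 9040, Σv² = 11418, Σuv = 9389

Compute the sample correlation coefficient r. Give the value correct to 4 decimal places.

0.3021

r = (nΣuv − ΣuΣv) / √[(nΣu² − (Σu)²)(nΣv² − (Σv)²)]
Numerator: 12×9389 − 306×356 = 3732
Denominator: √[(108480 − 93636)(137016 − 126736)] = √[14844 × 10280] = 12352.9883
r = 3732 / 12352.9883 ≈ 0.3021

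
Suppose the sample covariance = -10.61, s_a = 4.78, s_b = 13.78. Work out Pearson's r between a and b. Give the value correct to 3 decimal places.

r = Cov(a,b) / (s_a · s_b) = -10.61 / (4.78 × 13.78)
  = -10.61 / 65.8684 ≈ -0.161

-0.161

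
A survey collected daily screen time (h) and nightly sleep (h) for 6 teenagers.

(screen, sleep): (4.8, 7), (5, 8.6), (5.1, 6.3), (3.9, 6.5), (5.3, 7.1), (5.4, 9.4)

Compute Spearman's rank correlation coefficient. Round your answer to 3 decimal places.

0.543

Rank screen: 2, 3, 4, 1, 5, 6
Rank sleep: 3, 5, 1, 2, 4, 6
d = rank(screen) − rank(sleep): -1, -2, 3, -1, 1, 0; Σd² = 16
ρ = 1 − 6Σd² / [n(n²−1)] = 1 − 6×16 / (6×35) = 1 − 96/210 ≈ 0.543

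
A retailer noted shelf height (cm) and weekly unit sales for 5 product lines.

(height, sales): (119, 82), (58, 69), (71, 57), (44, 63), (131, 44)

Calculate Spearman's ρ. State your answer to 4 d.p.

Rank height: 4, 2, 3, 1, 5
Rank sales: 5, 4, 2, 3, 1
d = rank(height) − rank(sales): -1, -2, 1, -2, 4; Σd² = 26
ρ = 1 − 6Σd² / [n(n²−1)] = 1 − 6×26 / (5×24) = 1 − 156/120 ≈ -0.3000

-0.3000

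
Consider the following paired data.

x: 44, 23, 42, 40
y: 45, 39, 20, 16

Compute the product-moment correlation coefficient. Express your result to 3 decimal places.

n = 4, Σx = 149, Σy = 120, Σx² = 5829, Σy² = 4202, Σxy = 4357
nΣxy − ΣxΣy = 17428 − 17880 = -452
nΣx² − (Σx)² = 23316 − 22201 = 1115; nΣy² − (Σy)² = 16808 − 14400 = 2408
r = -452 / √(1115 × 2408) = -452 / 1638.5725 ≈ -0.276

-0.276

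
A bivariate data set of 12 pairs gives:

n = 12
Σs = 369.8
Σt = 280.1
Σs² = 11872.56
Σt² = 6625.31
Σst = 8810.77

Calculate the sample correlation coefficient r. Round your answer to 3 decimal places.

0.878

r = (nΣst − ΣsΣt) / √[(nΣs² − (Σs)²)(nΣt² − (Σt)²)]
Numerator: 12×8810.77 − 369.8×280.1 = 2148.26
Denominator: √[(142470.72 − 136752.04)(79503.72 − 78456.01)] = √[5718.68 × 1047.71] = 2447.7578
r = 2148.26 / 2447.7578 ≈ 0.878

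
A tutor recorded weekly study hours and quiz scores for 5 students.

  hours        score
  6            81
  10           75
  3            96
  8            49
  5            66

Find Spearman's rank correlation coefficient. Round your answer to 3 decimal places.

-0.500

Rank hours: 3, 5, 1, 4, 2
Rank score: 4, 3, 5, 1, 2
d = rank(hours) − rank(score): -1, 2, -4, 3, 0; Σd² = 30
ρ = 1 − 6Σd² / [n(n²−1)] = 1 − 6×30 / (5×24) = 1 − 180/120 ≈ -0.500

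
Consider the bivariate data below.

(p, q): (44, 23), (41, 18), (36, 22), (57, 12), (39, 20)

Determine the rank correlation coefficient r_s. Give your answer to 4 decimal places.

-0.4000

Rank p: 4, 3, 1, 5, 2
Rank q: 5, 2, 4, 1, 3
d = rank(p) − rank(q): -1, 1, -3, 4, -1; Σd² = 28
ρ = 1 − 6Σd² / [n(n²−1)] = 1 − 6×28 / (5×24) = 1 − 168/120 ≈ -0.4000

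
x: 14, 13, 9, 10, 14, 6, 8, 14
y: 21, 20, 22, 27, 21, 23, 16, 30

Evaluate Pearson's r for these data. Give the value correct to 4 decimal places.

0.2306

n = 8, Σx = 88, Σy = 180, Σx² = 1038, Σy² = 4180, Σxy = 2002
nΣxy − ΣxΣy = 16016 − 15840 = 176
nΣx² − (Σx)² = 8304 − 7744 = 560; nΣy² − (Σy)² = 33440 − 32400 = 1040
r = 176 / √(560 × 1040) = 176 / 763.1514 ≈ 0.2306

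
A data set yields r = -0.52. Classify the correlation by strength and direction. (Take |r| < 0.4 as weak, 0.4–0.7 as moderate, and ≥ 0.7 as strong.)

moderate negative

r = -0.52 < 0 so the relationship is negative.
|r| = 0.52, which falls in the moderate range.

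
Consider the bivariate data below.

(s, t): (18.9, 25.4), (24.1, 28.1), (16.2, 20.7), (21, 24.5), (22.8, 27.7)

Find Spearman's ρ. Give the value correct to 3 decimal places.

Rank s: 2, 5, 1, 3, 4
Rank t: 3, 5, 1, 2, 4
d = rank(s) − rank(t): -1, 0, 0, 1, 0; Σd² = 2
ρ = 1 − 6Σd² / [n(n²−1)] = 1 − 6×2 / (5×24) = 1 − 12/120 ≈ 0.900

0.900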